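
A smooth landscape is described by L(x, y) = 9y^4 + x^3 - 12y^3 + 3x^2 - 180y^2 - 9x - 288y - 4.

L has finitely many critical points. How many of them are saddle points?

L separates as a function of x plus a function of y, so ∇L=0 decouples.
∂L/∂x = 3(x - 1)(x + 3) = 0 at x ∈ {-3, 1}; ∂L/∂y = 36(y - 4)(y + 1)(y + 2) = 0 at y ∈ {-2, -1, 4}.
The Hessian is diagonal: diag(L_xx, L_yy). Second derivatives: L_xx(-3)=-12, L_xx(1)=12; L_yy(-2)=216, L_yy(-1)=-180, L_yy(4)=1080.
Saddle points occur where the two diagonal entries have opposite signs: (-3, -2), (-3, 4), (1, -1). Count: 3.

3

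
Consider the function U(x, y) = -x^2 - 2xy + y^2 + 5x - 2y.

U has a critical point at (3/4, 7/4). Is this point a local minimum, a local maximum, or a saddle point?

The Hessian of U is constant: H = [[-2, -2], [-2, 2]].
det(H) = (-2)·2 − (-2)² = -8.
Since det(H) < 0, H is indefinite and the critical point is a saddle point.

saddle point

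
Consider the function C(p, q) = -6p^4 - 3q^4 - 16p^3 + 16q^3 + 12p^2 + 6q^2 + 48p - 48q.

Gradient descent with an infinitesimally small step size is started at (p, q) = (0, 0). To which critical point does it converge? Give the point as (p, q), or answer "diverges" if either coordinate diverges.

C is separable, so gradient descent decouples: p follows -∂C/∂p, q follows -∂C/∂q.
∂C/∂p = -24(p - 1)(p + 1)(p + 2); at p=0 this is 48, so p decreases.
∂C/∂q = -12(q - 4)(q - 1)(q + 1); at q=0 this is -48, so q increases.
p converges to its nearest critical value -1 (a local min of the p-part); q converges to 1. The iterate converges to (-1, 1).

(-1, 1)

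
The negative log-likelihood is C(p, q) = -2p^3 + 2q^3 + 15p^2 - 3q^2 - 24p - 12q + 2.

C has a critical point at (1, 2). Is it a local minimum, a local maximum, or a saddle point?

The mixed partial ∂²C/∂p∂q is 0, so the Hessian at any point is diag(C_pp, C_qq) = diag(6(-2p + 5), 6(2q - 1)).
At (1, 2): H = diag(18, 18).
Both eigenvalues are positive, so H is positive definite: a local minimum.

local minimum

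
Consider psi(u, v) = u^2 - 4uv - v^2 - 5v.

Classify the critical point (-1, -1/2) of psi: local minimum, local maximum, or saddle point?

saddle point

The Hessian of psi is constant: H = [[2, -4], [-4, -2]].
det(H) = 2·(-2) − (-4)² = -20.
Since det(H) < 0, H is indefinite and the critical point is a saddle point.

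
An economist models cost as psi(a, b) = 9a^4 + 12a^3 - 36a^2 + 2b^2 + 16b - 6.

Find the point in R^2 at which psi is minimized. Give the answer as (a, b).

(-2, -4)

psi(a,b) separates as P(a) + Q(b) − 6, so its minimum is min P + min Q − 6.
P'(a) = 36a(a - 1)(a + 2) vanishes at a ∈ {-2, 0, 1}; Q'(b) = 4b + 16 vanishes at b ∈ {-4}.
Local minima of P (where P''>0): P(-2)=-96, P(1)=-15. Local minima of Q: Q(-4)=-32.
So the global minimum of psi is P(-2) + Q(-4) − 6 = -96 − 32 − 6 = -134, attained at (-2, -4).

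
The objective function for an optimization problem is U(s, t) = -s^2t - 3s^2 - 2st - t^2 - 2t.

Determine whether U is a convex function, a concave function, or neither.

The term -s^2t is cubic, so the Hessian is not constant.
∂²U/∂s² = -2t - 6, which takes both signs as t varies (negative for sufficiently large t). A diagonal entry of the Hessian changing sign means the Hessian is neither positive- nor negative-semidefinite on all of R^2.

neither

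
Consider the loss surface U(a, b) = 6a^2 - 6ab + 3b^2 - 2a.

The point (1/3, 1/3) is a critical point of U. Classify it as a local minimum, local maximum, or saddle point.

The Hessian of U is constant: H = [[12, -6], [-6, 6]].
det(H) = 12·6 − (-6)² = 36.
det(H) > 0 and tr(H) = 18 > 0, so H is positive definite and the point is a local minimum.

local minimum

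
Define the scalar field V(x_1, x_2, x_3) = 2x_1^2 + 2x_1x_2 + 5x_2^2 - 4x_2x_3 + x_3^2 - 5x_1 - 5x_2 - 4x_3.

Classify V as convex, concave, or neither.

convex

V is quadratic, so its Hessian is the constant matrix H = [[4, 2, 0], [2, 10, -4], [0, -4, 2]].
Leading principal minors: 4, 36, 8.
All positive ⇒ H ≻ 0 ⇒ convex.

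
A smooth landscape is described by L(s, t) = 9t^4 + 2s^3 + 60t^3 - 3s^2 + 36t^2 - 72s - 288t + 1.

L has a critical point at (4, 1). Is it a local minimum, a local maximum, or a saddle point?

The mixed partial ∂²L/∂s∂t is 0, so the Hessian at any point is diag(L_ss, L_tt) = diag(6(2s - 1), 36(3t^2 + 10t + 2)).
At (4, 1): H = diag(42, 540).
Both eigenvalues are positive, so H is positive definite: a local minimum.

local minimum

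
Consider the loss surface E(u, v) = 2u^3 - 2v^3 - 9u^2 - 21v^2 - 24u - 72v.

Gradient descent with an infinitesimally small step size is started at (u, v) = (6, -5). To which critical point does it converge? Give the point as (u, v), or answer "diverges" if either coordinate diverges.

(4, -4)

E is separable, so gradient descent decouples: u follows -∂E/∂u, v follows -∂E/∂v.
∂E/∂u = 6(u - 4)(u + 1); at u=6 this is 84, so u decreases.
∂E/∂v = -6(v + 3)(v + 4); at v=-5 this is -12, so v increases.
u converges to its nearest critical value 4 (a local min of the u-part); v converges to -4. The iterate converges to (4, -4).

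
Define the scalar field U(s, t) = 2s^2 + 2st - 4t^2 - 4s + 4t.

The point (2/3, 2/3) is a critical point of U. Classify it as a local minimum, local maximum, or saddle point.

The Hessian of U is constant: H = [[4, 2], [2, -8]].
det(H) = 4·(-8) − 2² = -36.
Since det(H) < 0, H is indefinite and the critical point is a saddle point.

saddle point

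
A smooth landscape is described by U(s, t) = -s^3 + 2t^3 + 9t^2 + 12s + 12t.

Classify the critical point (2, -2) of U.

local maximum

The mixed partial ∂²U/∂s∂t is 0, so the Hessian at any point is diag(U_ss, U_tt) = diag(-6s, 6(2t + 3)).
At (2, -2): H = diag(-12, -6).
Both eigenvalues are negative, so H is negative definite: a local maximum.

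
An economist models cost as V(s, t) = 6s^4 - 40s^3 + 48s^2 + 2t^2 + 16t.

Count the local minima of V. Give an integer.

2

V separates as a function of s plus a function of t, so ∇V=0 decouples.
∂V/∂s = 24s(s - 4)(s - 1) = 0 at s ∈ {0, 1, 4}; ∂V/∂t = 4(t + 4) = 0 at t ∈ {-4}.
The Hessian is diagonal: diag(V_ss, V_tt). Second derivatives: V_ss(0)=96, V_ss(1)=-72, V_ss(4)=288; V_tt(-4)=4.
Local minima occur where both diagonal entries positive: (0, -4), (4, -4). Count: 2.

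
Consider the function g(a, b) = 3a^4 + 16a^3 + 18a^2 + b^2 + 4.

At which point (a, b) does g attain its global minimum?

g(a,b) separates as P(a) + Q(b) + 4, so its minimum is min P + min Q + 4.
P'(a) = 12a(a + 1)(a + 3) vanishes at a ∈ {-3, -1, 0}; Q'(b) = 2b vanishes at b ∈ {0}.
Local minima of P (where P''>0): P(-3)=-27, P(0)=0. Local minima of Q: Q(0)=0.
So the global minimum of g is P(-3) + Q(0) + 4 = -27 + 0 + 4 = -23, attained at (-3, 0).

(-3, 0)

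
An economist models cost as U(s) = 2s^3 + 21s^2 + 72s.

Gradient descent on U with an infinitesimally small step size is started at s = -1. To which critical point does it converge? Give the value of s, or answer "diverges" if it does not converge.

-3

U'(s) = 6(s + 3)(s + 4), so U'(-1) = 36.
Gradient descent moves in the -U' direction, i.e. s is decreasing.
The nearest critical point in that direction is s = -3, where U'' = 6 > 0 (a local minimum). The iterate converges there.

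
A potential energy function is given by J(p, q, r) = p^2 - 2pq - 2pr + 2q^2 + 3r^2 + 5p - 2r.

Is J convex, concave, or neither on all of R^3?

J is quadratic, so its Hessian is the constant matrix H = [[2, -2, -2], [-2, 4, 0], [-2, 0, 6]].
Leading principal minors: 2, 4, 8.
All positive ⇒ H ≻ 0 ⇒ convex.

convex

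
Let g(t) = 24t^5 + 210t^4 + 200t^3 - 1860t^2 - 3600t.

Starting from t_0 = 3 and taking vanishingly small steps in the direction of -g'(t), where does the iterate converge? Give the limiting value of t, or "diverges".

2

g'(t) = 120(t - 2)(t + 1)(t + 3)(t + 5), so g'(3) = 23040.
Gradient descent moves in the -g' direction, i.e. t is decreasing.
The nearest critical point in that direction is t = 2, where g'' = 12600 > 0 (a local minimum). The iterate converges there.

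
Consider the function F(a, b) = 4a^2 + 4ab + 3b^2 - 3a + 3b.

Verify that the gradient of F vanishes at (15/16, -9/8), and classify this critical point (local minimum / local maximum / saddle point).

local minimum

∇F = (8a + 4b - 3, 4a + 6b + 3); substituting (15/16, -9/8) gives ∇F = (0, 0), so (15/16, -9/8) is indeed a critical point.
The Hessian of F is constant: H = [[8, 4], [4, 6]].
det(H) = 8·6 − 4² = 32.
det(H) > 0 and tr(H) = 14 > 0, so H is positive definite and the point is a local minimum.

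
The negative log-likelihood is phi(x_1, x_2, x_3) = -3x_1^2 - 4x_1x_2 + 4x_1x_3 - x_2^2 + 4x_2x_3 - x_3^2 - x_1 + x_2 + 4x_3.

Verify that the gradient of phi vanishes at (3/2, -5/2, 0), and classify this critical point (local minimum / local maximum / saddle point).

∇phi = (-6x_1 - 4x_2 + 4x_3 - 1, -4x_1 - 2x_2 + 4x_3 + 1, 4x_1 + 4x_2 - 2x_3 + 4); substituting (3/2, -5/2, 0) gives ∇phi = (0, 0, 0), so (3/2, -5/2, 0) is indeed a critical point.
The Hessian is constant: H = [[-6, -4, 4], [-4, -2, 4], [4, 4, -2]].
Leading principal minors: Δ₁ = -6, Δ₂ = -4, Δ₃ = 8.
The minors fit neither the all-positive nor the alternating-sign pattern, so H is indefinite: a saddle point.

saddle point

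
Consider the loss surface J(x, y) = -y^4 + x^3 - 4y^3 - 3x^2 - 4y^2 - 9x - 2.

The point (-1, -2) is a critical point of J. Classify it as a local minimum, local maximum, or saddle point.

local maximum

The mixed partial ∂²J/∂x∂y is 0, so the Hessian at any point is diag(J_xx, J_yy) = diag(6(x - 1), -4(3y^2 + 6y + 2)).
At (-1, -2): H = diag(-12, -8).
Both eigenvalues are negative, so H is negative definite: a local maximum.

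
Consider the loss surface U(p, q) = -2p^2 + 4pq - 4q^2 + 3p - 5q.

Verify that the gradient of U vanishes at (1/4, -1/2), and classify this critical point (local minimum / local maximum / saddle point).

∇U = (-4p + 4q + 3, 4p - 8q - 5); substituting (1/4, -1/2) gives ∇U = (0, 0), so (1/4, -1/2) is indeed a critical point.
The Hessian of U is constant: H = [[-4, 4], [4, -8]].
det(H) = (-4)·(-8) − 4² = 16.
det(H) > 0 and tr(H) = -12 < 0, so H is negative definite and the point is a local maximum.

local maximum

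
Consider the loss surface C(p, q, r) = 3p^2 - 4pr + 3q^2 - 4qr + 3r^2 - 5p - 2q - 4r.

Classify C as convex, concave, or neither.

convex

C is quadratic, so its Hessian is the constant matrix H = [[6, 0, -4], [0, 6, -4], [-4, -4, 6]].
Leading principal minors: 6, 36, 24.
All positive ⇒ H ≻ 0 ⇒ convex.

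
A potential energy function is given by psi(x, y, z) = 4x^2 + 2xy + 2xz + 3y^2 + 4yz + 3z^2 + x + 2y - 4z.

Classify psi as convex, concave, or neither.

convex

psi is quadratic, so its Hessian is the constant matrix H = [[8, 2, 2], [2, 6, 4], [2, 4, 6]].
Leading principal minors: 8, 44, 144.
All positive ⇒ H ≻ 0 ⇒ convex.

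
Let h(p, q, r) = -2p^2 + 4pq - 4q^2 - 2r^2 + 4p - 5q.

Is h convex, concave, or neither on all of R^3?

h is quadratic, so its Hessian is the constant matrix H = [[-4, 4, 0], [4, -8, 0], [0, 0, -4]].
Leading principal minors: -4, 16, -64.
Signs alternate −, +, − ⇒ H ≺ 0 ⇒ concave.

concave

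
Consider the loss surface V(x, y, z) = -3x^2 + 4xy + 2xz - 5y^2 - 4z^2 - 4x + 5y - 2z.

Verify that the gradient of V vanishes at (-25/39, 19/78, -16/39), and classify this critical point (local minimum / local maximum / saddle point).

∇V = (-6x + 4y + 2z - 4, 4x - 10y + 5, 2x - 8z - 2); substituting (-25/39, 19/78, -16/39) gives ∇V = (0, 0, 0), so (-25/39, 19/78, -16/39) is indeed a critical point.
The Hessian is constant: H = [[-6, 4, 2], [4, -10, 0], [2, 0, -8]].
Leading principal minors: Δ₁ = -6, Δ₂ = 44, Δ₃ = -312.
The minors alternate sign starting negative (−, +, −), so H is negative definite: a local maximum.

local maximum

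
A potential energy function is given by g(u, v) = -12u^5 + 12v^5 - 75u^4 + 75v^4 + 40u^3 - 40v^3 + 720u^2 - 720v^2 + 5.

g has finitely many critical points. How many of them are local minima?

4

g separates as a function of u plus a function of v, so ∇g=0 decouples.
∂g/∂u = -60u(u - 2)(u + 3)(u + 4) = 0 at u ∈ {-4, -3, 0, 2}; ∂g/∂v = 60v(v - 2)(v + 3)(v + 4) = 0 at v ∈ {-4, -3, 0, 2}.
The Hessian is diagonal: diag(g_uu, g_vv). Second derivatives: g_uu(-4)=1440, g_uu(-3)=-900, g_uu(0)=1440, g_uu(2)=-3600; g_vv(-4)=-1440, g_vv(-3)=900, g_vv(0)=-1440, g_vv(2)=3600.
Local minima occur where both diagonal entries positive: (-4, -3), (-4, 2), (0, -3), (0, 2). Count: 4.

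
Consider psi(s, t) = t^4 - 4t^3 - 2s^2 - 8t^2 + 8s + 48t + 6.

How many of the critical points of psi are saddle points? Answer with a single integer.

psi separates as a function of s plus a function of t, so ∇psi=0 decouples.
∂psi/∂s = -4(s - 2) = 0 at s ∈ {2}; ∂psi/∂t = 4(t - 3)(t - 2)(t + 2) = 0 at t ∈ {-2, 2, 3}.
The Hessian is diagonal: diag(psi_ss, psi_tt). Second derivatives: psi_ss(2)=-4; psi_tt(-2)=80, psi_tt(2)=-16, psi_tt(3)=20.
Saddle points occur where the two diagonal entries have opposite signs: (2, -2), (2, 3). Count: 2.

2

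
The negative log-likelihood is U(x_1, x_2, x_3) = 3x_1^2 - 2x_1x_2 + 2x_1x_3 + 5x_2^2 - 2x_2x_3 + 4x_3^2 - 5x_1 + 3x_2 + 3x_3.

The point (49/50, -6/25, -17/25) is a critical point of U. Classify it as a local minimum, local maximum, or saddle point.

The Hessian is constant: H = [[6, -2, 2], [-2, 10, -2], [2, -2, 8]].
Leading principal minors: Δ₁ = 6, Δ₂ = 56, Δ₃ = 400.
All leading minors are positive, so H is positive definite: a local minimum.

local minimum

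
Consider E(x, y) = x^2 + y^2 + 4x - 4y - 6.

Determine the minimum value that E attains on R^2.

-14

E(x,y) separates as P(x) + Q(y) − 6, so its minimum is min P + min Q − 6.
P'(x) = 2x + 4 vanishes at x ∈ {-2}; Q'(y) = 2y - 4 vanishes at y ∈ {2}.
Local minima of P (where P''>0): P(-2)=-4. Local minima of Q: Q(2)=-4.
So the global minimum of E is P(-2) + Q(2) − 6 = -4 − 4 − 6 = -14, attained at (-2, 2).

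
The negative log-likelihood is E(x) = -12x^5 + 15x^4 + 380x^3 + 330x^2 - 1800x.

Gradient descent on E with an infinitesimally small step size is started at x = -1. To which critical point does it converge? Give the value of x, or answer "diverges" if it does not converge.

E'(x) = -60(x - 5)(x - 1)(x + 2)(x + 3), so E'(-1) = -1440.
Gradient descent moves in the -E' direction, i.e. x is increasing.
The nearest critical point in that direction is x = 1, where E'' = 2880 > 0 (a local minimum). The iterate converges there.

1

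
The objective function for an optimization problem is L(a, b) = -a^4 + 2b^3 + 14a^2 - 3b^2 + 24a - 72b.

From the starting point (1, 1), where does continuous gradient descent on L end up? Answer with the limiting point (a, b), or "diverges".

L is separable, so gradient descent decouples: a follows -∂L/∂a, b follows -∂L/∂b.
∂L/∂a = -4(a - 3)(a + 1)(a + 2); at a=1 this is 48, so a decreases.
∂L/∂b = 6(b - 4)(b + 3); at b=1 this is -72, so b increases.
a converges to its nearest critical value -1 (a local min of the a-part); b converges to 4. The iterate converges to (-1, 4).

(-1, 4)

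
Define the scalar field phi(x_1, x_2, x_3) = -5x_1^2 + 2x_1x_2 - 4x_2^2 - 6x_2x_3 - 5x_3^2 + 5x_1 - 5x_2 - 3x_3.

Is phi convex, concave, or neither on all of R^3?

concave

phi is quadratic, so its Hessian is the constant matrix H = [[-10, 2, 0], [2, -8, -6], [0, -6, -10]].
Leading principal minors: -10, 76, -400.
Signs alternate −, +, − ⇒ H ≺ 0 ⇒ concave.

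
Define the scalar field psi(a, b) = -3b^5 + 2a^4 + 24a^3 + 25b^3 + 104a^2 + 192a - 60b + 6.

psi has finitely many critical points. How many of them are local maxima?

2

psi separates as a function of a plus a function of b, so ∇psi=0 decouples.
∂psi/∂a = 8(a + 2)(a + 3)(a + 4) = 0 at a ∈ {-4, -3, -2}; ∂psi/∂b = -15(b - 2)(b - 1)(b + 1)(b + 2) = 0 at b ∈ {-2, -1, 1, 2}.
The Hessian is diagonal: diag(psi_aa, psi_bb). Second derivatives: psi_aa(-4)=16, psi_aa(-3)=-8, psi_aa(-2)=16; psi_bb(-2)=180, psi_bb(-1)=-90, psi_bb(1)=90, psi_bb(2)=-180.
Local maxima occur where both diagonal entries negative: (-3, -1), (-3, 2). Count: 2.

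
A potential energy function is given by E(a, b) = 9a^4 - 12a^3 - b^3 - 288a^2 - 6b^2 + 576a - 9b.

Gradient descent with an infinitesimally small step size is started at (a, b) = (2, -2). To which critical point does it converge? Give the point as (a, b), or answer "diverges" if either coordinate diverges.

E is separable, so gradient descent decouples: a follows -∂E/∂a, b follows -∂E/∂b.
∂E/∂a = 36(a - 4)(a - 1)(a + 4); at a=2 this is -432, so a increases.
∂E/∂b = -3(b + 1)(b + 3); at b=-2 this is 3, so b decreases.
a converges to its nearest critical value 4 (a local min of the a-part); b converges to -3. The iterate converges to (4, -3).

(4, -3)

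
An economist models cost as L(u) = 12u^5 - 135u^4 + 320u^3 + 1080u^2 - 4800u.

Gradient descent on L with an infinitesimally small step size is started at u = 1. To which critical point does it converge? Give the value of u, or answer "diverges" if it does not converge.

2

L'(u) = 60(u - 5)(u - 4)(u - 2)(u + 2), so L'(1) = -2160.
Gradient descent moves in the -L' direction, i.e. u is increasing.
The nearest critical point in that direction is u = 2, where L'' = 1440 > 0 (a local minimum). The iterate converges there.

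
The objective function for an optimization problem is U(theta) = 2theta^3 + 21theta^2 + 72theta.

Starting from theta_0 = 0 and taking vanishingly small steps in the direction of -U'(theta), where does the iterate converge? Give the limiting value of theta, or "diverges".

U'(theta) = 6(theta + 3)(theta + 4), so U'(0) = 72.
Gradient descent moves in the -U' direction, i.e. theta is decreasing.
The nearest critical point in that direction is theta = -3, where U'' = 6 > 0 (a local minimum). The iterate converges there.

-3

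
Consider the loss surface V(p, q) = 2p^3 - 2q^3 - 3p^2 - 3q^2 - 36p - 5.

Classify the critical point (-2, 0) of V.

The mixed partial ∂²V/∂p∂q is 0, so the Hessian at any point is diag(V_pp, V_qq) = diag(6(2p - 1), -6(2q + 1)).
At (-2, 0): H = diag(-30, -6).
Both eigenvalues are negative, so H is negative definite: a local maximum.

local maximum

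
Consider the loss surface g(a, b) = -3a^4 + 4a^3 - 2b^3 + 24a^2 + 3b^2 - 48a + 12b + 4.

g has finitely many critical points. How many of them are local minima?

1

g separates as a function of a plus a function of b, so ∇g=0 decouples.
∂g/∂a = -12(a - 2)(a - 1)(a + 2) = 0 at a ∈ {-2, 1, 2}; ∂g/∂b = -6(b - 2)(b + 1) = 0 at b ∈ {-1, 2}.
The Hessian is diagonal: diag(g_aa, g_bb). Second derivatives: g_aa(-2)=-144, g_aa(1)=36, g_aa(2)=-48; g_bb(-1)=18, g_bb(2)=-18.
Local minima occur where both diagonal entries positive: (1, -1). Count: 1.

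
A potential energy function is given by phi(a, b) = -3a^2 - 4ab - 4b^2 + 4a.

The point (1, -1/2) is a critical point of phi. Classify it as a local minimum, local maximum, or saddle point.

The Hessian of phi is constant: H = [[-6, -4], [-4, -8]].
det(H) = (-6)·(-8) − (-4)² = 32.
det(H) > 0 and tr(H) = -14 < 0, so H is negative definite and the point is a local maximum.

local maximum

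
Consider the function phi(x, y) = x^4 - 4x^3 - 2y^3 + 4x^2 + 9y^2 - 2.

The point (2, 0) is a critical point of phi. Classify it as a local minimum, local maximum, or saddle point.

The mixed partial ∂²phi/∂x∂y is 0, so the Hessian at any point is diag(phi_xx, phi_yy) = diag(4(3x^2 - 6x + 2), 6(-2y + 3)).
At (2, 0): H = diag(8, 18).
Both eigenvalues are positive, so H is positive definite: a local minimum.

local minimum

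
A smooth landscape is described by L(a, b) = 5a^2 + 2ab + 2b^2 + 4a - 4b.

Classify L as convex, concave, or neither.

convex

L is quadratic, so its Hessian is the constant matrix H = [[10, 2], [2, 4]].
det(H) = 36, tr(H) = 14.
det(H) > 0 and tr(H) > 0, so H is positive definite everywhere: convex.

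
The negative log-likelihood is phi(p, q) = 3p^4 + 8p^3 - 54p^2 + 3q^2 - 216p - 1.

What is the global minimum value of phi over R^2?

phi(p,q) separates as A(p) + B(q) − 1, so its minimum is min A + min B − 1.
A'(p) = 12(p - 3)(p + 2)(p + 3) vanishes at p ∈ {-3, -2, 3}; B'(q) = 6q vanishes at q ∈ {0}.
Local minima of A (where A''>0): A(-3)=189, A(3)=-675. Local minima of B: B(0)=0.
So the global minimum of phi is A(3) + B(0) − 1 = -675 + 0 − 1 = -676, attained at (3, 0).

-676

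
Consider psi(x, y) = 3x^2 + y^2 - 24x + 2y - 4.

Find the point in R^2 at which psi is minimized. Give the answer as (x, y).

(4, -1)

psi(x,y) separates as P(x) + Q(y) − 4, so its minimum is min P + min Q − 4.
P'(x) = 6x - 24 vanishes at x ∈ {4}; Q'(y) = 2y + 2 vanishes at y ∈ {-1}.
Local minima of P (where P''>0): P(4)=-48. Local minima of Q: Q(-1)=-1.
So the global minimum of psi is P(4) + Q(-1) − 4 = -48 − 1 − 4 = -53, attained at (4, -1).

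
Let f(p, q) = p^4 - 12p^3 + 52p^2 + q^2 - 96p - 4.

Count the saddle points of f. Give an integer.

f separates as a function of p plus a function of q, so ∇f=0 decouples.
∂f/∂p = 4(p - 4)(p - 3)(p - 2) = 0 at p ∈ {2, 3, 4}; ∂f/∂q = 2q = 0 at q ∈ {0}.
The Hessian is diagonal: diag(f_pp, f_qq). Second derivatives: f_pp(2)=8, f_pp(3)=-4, f_pp(4)=8; f_qq(0)=2.
Saddle points occur where the two diagonal entries have opposite signs: (3, 0). Count: 1.

1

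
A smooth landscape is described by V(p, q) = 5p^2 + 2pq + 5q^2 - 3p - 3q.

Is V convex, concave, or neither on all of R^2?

convex

V is quadratic, so its Hessian is the constant matrix H = [[10, 2], [2, 10]].
det(H) = 96, tr(H) = 20.
det(H) > 0 and tr(H) > 0, so H is positive definite everywhere: convex.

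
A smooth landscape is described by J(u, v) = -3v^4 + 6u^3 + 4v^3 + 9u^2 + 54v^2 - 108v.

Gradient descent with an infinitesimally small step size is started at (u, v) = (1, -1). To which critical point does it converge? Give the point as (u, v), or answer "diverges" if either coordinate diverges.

J is separable, so gradient descent decouples: u follows -∂J/∂u, v follows -∂J/∂v.
∂J/∂u = 18u(u + 1); at u=1 this is 36, so u decreases.
∂J/∂v = -12(v - 3)(v - 1)(v + 3); at v=-1 this is -192, so v increases.
u converges to its nearest critical value 0 (a local min of the u-part); v converges to 1. The iterate converges to (0, 1).

(0, 1)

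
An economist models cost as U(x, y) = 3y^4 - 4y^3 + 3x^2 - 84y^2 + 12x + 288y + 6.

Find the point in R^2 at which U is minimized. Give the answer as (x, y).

(-2, -4)

U(x,y) separates as P(x) + Q(y) + 6, so its minimum is min P + min Q + 6.
P'(x) = 6x + 12 vanishes at x ∈ {-2}; Q'(y) = 12(y - 3)(y - 2)(y + 4) vanishes at y ∈ {-4, 2, 3}.
Local minima of P (where P''>0): P(-2)=-12. Local minima of Q: Q(-4)=-1472, Q(3)=243.
So the global minimum of U is P(-2) + Q(-4) + 6 = -12 − 1472 + 6 = -1478, attained at (-2, -4).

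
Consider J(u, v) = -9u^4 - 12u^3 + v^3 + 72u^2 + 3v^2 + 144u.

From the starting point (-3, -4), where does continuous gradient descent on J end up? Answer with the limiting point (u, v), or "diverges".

J is separable, so gradient descent decouples: u follows -∂J/∂u, v follows -∂J/∂v.
∂J/∂u = -36(u - 2)(u + 1)(u + 2); at u=-3 this is 360, so u decreases.
∂J/∂v = 3v(v + 2); at v=-4 this is 24, so v decreases.
The u-coordinate has no critical point in that direction and runs off to infinity.

diverges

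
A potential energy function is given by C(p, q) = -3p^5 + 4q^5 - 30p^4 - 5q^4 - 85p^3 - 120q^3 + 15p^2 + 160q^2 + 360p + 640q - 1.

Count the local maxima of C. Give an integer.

4

C separates as a function of p plus a function of q, so ∇C=0 decouples.
∂C/∂p = -15(p - 1)(p + 2)(p + 3)(p + 4) = 0 at p ∈ {-4, -3, -2, 1}; ∂C/∂q = 20(q - 4)(q - 2)(q + 1)(q + 4) = 0 at q ∈ {-4, -1, 2, 4}.
The Hessian is diagonal: diag(C_pp, C_qq). Second derivatives: C_pp(-4)=150, C_pp(-3)=-60, C_pp(-2)=90, C_pp(1)=-900; C_qq(-4)=-2880, C_qq(-1)=900, C_qq(2)=-720, C_qq(4)=1600.
Local maxima occur where both diagonal entries negative: (-3, -4), (-3, 2), (1, -4), (1, 2). Count: 4.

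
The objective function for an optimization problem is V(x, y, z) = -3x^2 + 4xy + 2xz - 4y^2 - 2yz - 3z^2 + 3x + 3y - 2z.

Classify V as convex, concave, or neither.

concave

V is quadratic, so its Hessian is the constant matrix H = [[-6, 4, 2], [4, -8, -2], [2, -2, -6]].
Leading principal minors: -6, 32, -168.
Signs alternate −, +, − ⇒ H ≺ 0 ⇒ concave.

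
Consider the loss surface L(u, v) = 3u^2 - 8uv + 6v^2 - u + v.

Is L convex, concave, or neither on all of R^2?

L is quadratic, so its Hessian is the constant matrix H = [[6, -8], [-8, 12]].
det(H) = 8, tr(H) = 18.
det(H) > 0 and tr(H) > 0, so H is positive definite everywhere: convex.

convex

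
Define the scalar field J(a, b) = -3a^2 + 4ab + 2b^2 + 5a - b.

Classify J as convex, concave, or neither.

J is quadratic, so its Hessian is the constant matrix H = [[-6, 4], [4, 4]].
det(H) = -40, tr(H) = -2.
det(H) < 0, so H is indefinite: neither convex nor concave.

neither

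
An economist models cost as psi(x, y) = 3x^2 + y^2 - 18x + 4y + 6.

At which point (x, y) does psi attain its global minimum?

psi(x,y) separates as P(x) + Q(y) + 6, so its minimum is min P + min Q + 6.
P'(x) = 6x - 18 vanishes at x ∈ {3}; Q'(y) = 2y + 4 vanishes at y ∈ {-2}.
Local minima of P (where P''>0): P(3)=-27. Local minima of Q: Q(-2)=-4.
So the global minimum of psi is P(3) + Q(-2) + 6 = -27 − 4 + 6 = -25, attained at (3, -2).

(3, -2)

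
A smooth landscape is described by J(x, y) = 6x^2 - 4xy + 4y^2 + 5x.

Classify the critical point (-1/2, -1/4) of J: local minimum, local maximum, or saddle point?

local minimum

The Hessian of J is constant: H = [[12, -4], [-4, 8]].
det(H) = 12·8 − (-4)² = 80.
det(H) > 0 and tr(H) = 20 > 0, so H is positive definite and the point is a local minimum.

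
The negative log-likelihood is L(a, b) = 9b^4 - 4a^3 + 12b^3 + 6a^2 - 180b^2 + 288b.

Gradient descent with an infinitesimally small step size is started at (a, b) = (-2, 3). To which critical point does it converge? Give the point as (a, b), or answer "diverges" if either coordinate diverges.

L is separable, so gradient descent decouples: a follows -∂L/∂a, b follows -∂L/∂b.
∂L/∂a = -12a(a - 1); at a=-2 this is -72, so a increases.
∂L/∂b = 36(b - 2)(b - 1)(b + 4); at b=3 this is 504, so b decreases.
a converges to its nearest critical value 0 (a local min of the a-part); b converges to 2. The iterate converges to (0, 2).

(0, 2)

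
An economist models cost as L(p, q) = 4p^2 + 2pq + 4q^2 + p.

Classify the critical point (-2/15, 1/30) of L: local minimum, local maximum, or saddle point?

The Hessian of L is constant: H = [[8, 2], [2, 8]].
det(H) = 8·8 − 2² = 60.
det(H) > 0 and tr(H) = 16 > 0, so H is positive definite and the point is a local minimum.

local minimum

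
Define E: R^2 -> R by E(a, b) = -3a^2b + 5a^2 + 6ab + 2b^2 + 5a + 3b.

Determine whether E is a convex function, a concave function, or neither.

The term -3a^2b is cubic, so the Hessian is not constant.
∂²E/∂a² = -6b + 10, which takes both signs as b varies (negative for sufficiently large b). A diagonal entry of the Hessian changing sign means the Hessian is neither positive- nor negative-semidefinite on all of R^2.

neither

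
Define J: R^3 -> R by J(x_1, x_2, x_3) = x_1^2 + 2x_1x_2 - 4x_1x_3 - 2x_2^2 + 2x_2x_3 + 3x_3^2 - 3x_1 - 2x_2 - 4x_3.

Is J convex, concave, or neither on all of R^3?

neither

J is quadratic, so its Hessian is the constant matrix H = [[2, 2, -4], [2, -4, 2], [-4, 2, 6]].
Leading principal minors: 2, -12, -48.
Neither pattern holds ⇒ H is indefinite ⇒ neither convex nor concave.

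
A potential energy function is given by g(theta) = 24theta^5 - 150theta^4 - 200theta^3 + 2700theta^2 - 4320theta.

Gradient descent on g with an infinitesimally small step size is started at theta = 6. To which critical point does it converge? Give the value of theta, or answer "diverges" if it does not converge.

g'(theta) = 120(theta - 4)(theta - 3)(theta - 1)(theta + 3), so g'(6) = 32400.
Gradient descent moves in the -g' direction, i.e. theta is decreasing.
The nearest critical point in that direction is theta = 4, where g'' = 2520 > 0 (a local minimum). The iterate converges there.

4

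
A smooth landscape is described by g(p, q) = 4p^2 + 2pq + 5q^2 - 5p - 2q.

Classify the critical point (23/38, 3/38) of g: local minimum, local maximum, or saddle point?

The Hessian of g is constant: H = [[8, 2], [2, 10]].
det(H) = 8·10 − 2² = 76.
det(H) > 0 and tr(H) = 18 > 0, so H is positive definite and the point is a local minimum.

local minimum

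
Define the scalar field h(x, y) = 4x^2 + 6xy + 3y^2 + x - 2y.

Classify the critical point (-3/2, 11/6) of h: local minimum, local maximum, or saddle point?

local minimum

The Hessian of h is constant: H = [[8, 6], [6, 6]].
det(H) = 8·6 − 6² = 12.
det(H) > 0 and tr(H) = 14 > 0, so H is positive definite and the point is a local minimum.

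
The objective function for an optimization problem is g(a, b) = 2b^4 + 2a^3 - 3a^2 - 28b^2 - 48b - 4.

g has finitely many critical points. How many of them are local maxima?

1

g separates as a function of a plus a function of b, so ∇g=0 decouples.
∂g/∂a = 6a(a - 1) = 0 at a ∈ {0, 1}; ∂g/∂b = 8(b - 3)(b + 1)(b + 2) = 0 at b ∈ {-2, -1, 3}.
The Hessian is diagonal: diag(g_aa, g_bb). Second derivatives: g_aa(0)=-6, g_aa(1)=6; g_bb(-2)=40, g_bb(-1)=-32, g_bb(3)=160.
Local maxima occur where both diagonal entries negative: (0, -1). Count: 1.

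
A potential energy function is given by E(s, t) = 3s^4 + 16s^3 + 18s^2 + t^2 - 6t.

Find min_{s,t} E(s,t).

-36

E(s,t) separates as P(s) + Q(t), so its minimum is min P + min Q.
P'(s) = 12s(s + 1)(s + 3) vanishes at s ∈ {-3, -1, 0}; Q'(t) = 2(t - 3) vanishes at t ∈ {3}.
Local minima of P (where P''>0): P(-3)=-27, P(0)=0. Local minima of Q: Q(3)=-9.
So the global minimum of E is P(-3) + Q(3) = -27 − 9 = -36, attained at (-3, 3).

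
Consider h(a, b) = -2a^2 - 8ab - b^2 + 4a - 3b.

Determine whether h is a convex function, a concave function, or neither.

h is quadratic, so its Hessian is the constant matrix H = [[-4, -8], [-8, -2]].
det(H) = -56, tr(H) = -6.
det(H) < 0, so H is indefinite: neither convex nor concave.

neither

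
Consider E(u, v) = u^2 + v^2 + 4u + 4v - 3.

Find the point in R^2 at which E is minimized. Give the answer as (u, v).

(-2, -2)

E(u,v) separates as P(u) + Q(v) − 3, so its minimum is min P + min Q − 3.
P'(u) = 2u + 4 vanishes at u ∈ {-2}; Q'(v) = 2v + 4 vanishes at v ∈ {-2}.
Local minima of P (where P''>0): P(-2)=-4. Local minima of Q: Q(-2)=-4.
So the global minimum of E is P(-2) + Q(-2) − 3 = -4 − 4 − 3 = -11, attained at (-2, -2).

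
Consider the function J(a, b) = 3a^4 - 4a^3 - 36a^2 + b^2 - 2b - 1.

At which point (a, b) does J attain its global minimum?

J(a,b) separates as P(a) + Q(b) − 1, so its minimum is min P + min Q − 1.
P'(a) = 12a(a - 3)(a + 2) vanishes at a ∈ {-2, 0, 3}; Q'(b) = 2b - 2 vanishes at b ∈ {1}.
Local minima of P (where P''>0): P(-2)=-64, P(3)=-189. Local minima of Q: Q(1)=-1.
So the global minimum of J is P(3) + Q(1) − 1 = -189 − 1 − 1 = -191, attained at (3, 1).

(3, 1)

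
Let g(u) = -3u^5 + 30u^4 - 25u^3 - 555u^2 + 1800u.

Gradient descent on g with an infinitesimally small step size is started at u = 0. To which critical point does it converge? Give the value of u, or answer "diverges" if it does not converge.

-3

g'(u) = -15(u - 5)(u - 4)(u - 2)(u + 3), so g'(0) = 1800.
Gradient descent moves in the -g' direction, i.e. u is decreasing.
The nearest critical point in that direction is u = -3, where g'' = 4200 > 0 (a local minimum). The iterate converges there.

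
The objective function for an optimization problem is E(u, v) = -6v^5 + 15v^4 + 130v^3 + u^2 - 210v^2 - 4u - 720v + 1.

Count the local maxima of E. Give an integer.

E separates as a function of u plus a function of v, so ∇E=0 decouples.
∂E/∂u = 2(u - 2) = 0 at u ∈ {2}; ∂E/∂v = -30(v - 4)(v - 2)(v + 1)(v + 3) = 0 at v ∈ {-3, -1, 2, 4}.
The Hessian is diagonal: diag(E_uu, E_vv). Second derivatives: E_uu(2)=2; E_vv(-3)=2100, E_vv(-1)=-900, E_vv(2)=900, E_vv(4)=-2100.
Local maxima occur where both diagonal entries negative: none. Count: 0.

0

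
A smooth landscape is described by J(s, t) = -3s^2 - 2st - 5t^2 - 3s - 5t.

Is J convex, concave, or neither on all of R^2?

J is quadratic, so its Hessian is the constant matrix H = [[-6, -2], [-2, -10]].
det(H) = 56, tr(H) = -16.
det(H) > 0 and tr(H) < 0, so H is negative definite everywhere: concave.

concave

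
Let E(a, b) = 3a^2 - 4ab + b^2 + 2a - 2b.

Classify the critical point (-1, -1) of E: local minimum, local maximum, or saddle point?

saddle point

The Hessian of E is constant: H = [[6, -4], [-4, 2]].
det(H) = 6·2 − (-4)² = -4.
Since det(H) < 0, H is indefinite and the critical point is a saddle point.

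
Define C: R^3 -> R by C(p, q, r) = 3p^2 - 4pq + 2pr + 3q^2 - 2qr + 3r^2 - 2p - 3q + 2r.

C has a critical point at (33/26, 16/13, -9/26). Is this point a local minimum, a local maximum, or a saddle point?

The Hessian is constant: H = [[6, -4, 2], [-4, 6, -2], [2, -2, 6]].
Leading principal minors: Δ₁ = 6, Δ₂ = 20, Δ₃ = 104.
All leading minors are positive, so H is positive definite: a local minimum.

local minimum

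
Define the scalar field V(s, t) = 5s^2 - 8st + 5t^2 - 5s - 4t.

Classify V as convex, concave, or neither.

V is quadratic, so its Hessian is the constant matrix H = [[10, -8], [-8, 10]].
det(H) = 36, tr(H) = 20.
det(H) > 0 and tr(H) > 0, so H is positive definite everywhere: convex.

convex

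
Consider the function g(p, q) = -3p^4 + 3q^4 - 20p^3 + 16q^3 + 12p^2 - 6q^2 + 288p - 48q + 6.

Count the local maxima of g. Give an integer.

2

g separates as a function of p plus a function of q, so ∇g=0 decouples.
∂g/∂p = -12(p - 2)(p + 3)(p + 4) = 0 at p ∈ {-4, -3, 2}; ∂g/∂q = 12(q - 1)(q + 1)(q + 4) = 0 at q ∈ {-4, -1, 1}.
The Hessian is diagonal: diag(g_pp, g_qq). Second derivatives: g_pp(-4)=-72, g_pp(-3)=60, g_pp(2)=-360; g_qq(-4)=180, g_qq(-1)=-72, g_qq(1)=120.
Local maxima occur where both diagonal entries negative: (-4, -1), (2, -1). Count: 2.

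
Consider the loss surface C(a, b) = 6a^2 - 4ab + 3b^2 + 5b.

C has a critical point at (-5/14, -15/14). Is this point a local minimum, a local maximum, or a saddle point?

local minimum

The Hessian of C is constant: H = [[12, -4], [-4, 6]].
det(H) = 12·6 − (-4)² = 56.
det(H) > 0 and tr(H) = 18 > 0, so H is positive definite and the point is a local minimum.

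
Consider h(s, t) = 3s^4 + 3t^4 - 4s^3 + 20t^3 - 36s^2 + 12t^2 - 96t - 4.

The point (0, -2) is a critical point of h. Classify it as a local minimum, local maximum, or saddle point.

local maximum

The mixed partial ∂²h/∂s∂t is 0, so the Hessian at any point is diag(h_ss, h_tt) = diag(12(3s^2 - 2s - 6), 12(3t^2 + 10t + 2)).
At (0, -2): H = diag(-72, -72).
Both eigenvalues are negative, so H is negative definite: a local maximum.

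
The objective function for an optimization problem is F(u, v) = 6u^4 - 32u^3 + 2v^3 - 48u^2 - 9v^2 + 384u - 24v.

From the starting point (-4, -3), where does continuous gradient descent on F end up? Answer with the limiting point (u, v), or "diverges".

diverges

F is separable, so gradient descent decouples: u follows -∂F/∂u, v follows -∂F/∂v.
∂F/∂u = 24(u - 4)(u - 2)(u + 2); at u=-4 this is -2304, so u increases.
∂F/∂v = 6(v - 4)(v + 1); at v=-3 this is 84, so v decreases.
The v-coordinate has no critical point in that direction and runs off to infinity.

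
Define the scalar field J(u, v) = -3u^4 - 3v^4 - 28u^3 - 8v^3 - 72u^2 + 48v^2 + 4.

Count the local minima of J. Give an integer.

1

J separates as a function of u plus a function of v, so ∇J=0 decouples.
∂J/∂u = -12u(u + 3)(u + 4) = 0 at u ∈ {-4, -3, 0}; ∂J/∂v = -12v(v - 2)(v + 4) = 0 at v ∈ {-4, 0, 2}.
The Hessian is diagonal: diag(J_uu, J_vv). Second derivatives: J_uu(-4)=-48, J_uu(-3)=36, J_uu(0)=-144; J_vv(-4)=-288, J_vv(0)=96, J_vv(2)=-144.
Local minima occur where both diagonal entries positive: (-3, 0). Count: 1.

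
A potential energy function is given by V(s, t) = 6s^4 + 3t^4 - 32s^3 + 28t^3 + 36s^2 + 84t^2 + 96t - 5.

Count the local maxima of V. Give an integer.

1

V separates as a function of s plus a function of t, so ∇V=0 decouples.
∂V/∂s = 24s(s - 3)(s - 1) = 0 at s ∈ {0, 1, 3}; ∂V/∂t = 12(t + 1)(t + 2)(t + 4) = 0 at t ∈ {-4, -2, -1}.
The Hessian is diagonal: diag(V_ss, V_tt). Second derivatives: V_ss(0)=72, V_ss(1)=-48, V_ss(3)=144; V_tt(-4)=72, V_tt(-2)=-24, V_tt(-1)=36.
Local maxima occur where both diagonal entries negative: (1, -2). Count: 1.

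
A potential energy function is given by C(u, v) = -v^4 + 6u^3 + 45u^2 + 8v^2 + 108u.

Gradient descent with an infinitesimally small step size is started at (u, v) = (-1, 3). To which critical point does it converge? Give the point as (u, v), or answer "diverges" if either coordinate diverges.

diverges

C is separable, so gradient descent decouples: u follows -∂C/∂u, v follows -∂C/∂v.
∂C/∂u = 18(u + 2)(u + 3); at u=-1 this is 36, so u decreases.
∂C/∂v = -4v(v - 2)(v + 2); at v=3 this is -60, so v increases.
The v-coordinate has no critical point in that direction and runs off to infinity.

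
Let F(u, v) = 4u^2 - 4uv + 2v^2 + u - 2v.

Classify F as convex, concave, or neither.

convex

F is quadratic, so its Hessian is the constant matrix H = [[8, -4], [-4, 4]].
det(H) = 16, tr(H) = 12.
det(H) > 0 and tr(H) > 0, so H is positive definite everywhere: convex.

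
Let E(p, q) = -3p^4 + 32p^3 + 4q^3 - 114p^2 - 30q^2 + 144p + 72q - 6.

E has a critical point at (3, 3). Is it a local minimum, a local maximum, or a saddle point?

local minimum

The mixed partial ∂²E/∂p∂q is 0, so the Hessian at any point is diag(E_pp, E_qq) = diag(12(-3p^2 + 16p - 19), 12(2q - 5)).
At (3, 3): H = diag(24, 12).
Both eigenvalues are positive, so H is positive definite: a local minimum.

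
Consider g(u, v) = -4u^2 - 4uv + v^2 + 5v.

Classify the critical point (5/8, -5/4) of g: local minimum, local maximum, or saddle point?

The Hessian of g is constant: H = [[-8, -4], [-4, 2]].
det(H) = (-8)·2 − (-4)² = -32.
Since det(H) < 0, H is indefinite and the critical point is a saddle point.

saddle point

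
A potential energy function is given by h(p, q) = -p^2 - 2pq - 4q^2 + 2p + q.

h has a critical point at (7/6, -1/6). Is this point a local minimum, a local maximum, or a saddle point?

The Hessian of h is constant: H = [[-2, -2], [-2, -8]].
det(H) = (-2)·(-8) − (-2)² = 12.
det(H) > 0 and tr(H) = -10 < 0, so H is negative definite and the point is a local maximum.

local maximum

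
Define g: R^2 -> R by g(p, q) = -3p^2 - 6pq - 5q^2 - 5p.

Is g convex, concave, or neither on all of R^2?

g is quadratic, so its Hessian is the constant matrix H = [[-6, -6], [-6, -10]].
det(H) = 24, tr(H) = -16.
det(H) > 0 and tr(H) < 0, so H is negative definite everywhere: concave.

concave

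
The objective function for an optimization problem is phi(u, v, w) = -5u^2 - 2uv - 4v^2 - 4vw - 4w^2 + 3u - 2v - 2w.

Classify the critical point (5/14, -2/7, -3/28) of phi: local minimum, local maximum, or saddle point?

The Hessian is constant: H = [[-10, -2, 0], [-2, -8, -4], [0, -4, -8]].
Leading principal minors: Δ₁ = -10, Δ₂ = 76, Δ₃ = -448.
The minors alternate sign starting negative (−, +, −), so H is negative definite: a local maximum.

local maximum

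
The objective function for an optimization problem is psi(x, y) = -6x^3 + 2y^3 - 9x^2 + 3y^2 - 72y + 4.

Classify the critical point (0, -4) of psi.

The mixed partial ∂²psi/∂x∂y is 0, so the Hessian at any point is diag(psi_xx, psi_yy) = diag(-18(2x + 1), 6(2y + 1)).
At (0, -4): H = diag(-18, -42).
Both eigenvalues are negative, so H is negative definite: a local maximum.

local maximum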